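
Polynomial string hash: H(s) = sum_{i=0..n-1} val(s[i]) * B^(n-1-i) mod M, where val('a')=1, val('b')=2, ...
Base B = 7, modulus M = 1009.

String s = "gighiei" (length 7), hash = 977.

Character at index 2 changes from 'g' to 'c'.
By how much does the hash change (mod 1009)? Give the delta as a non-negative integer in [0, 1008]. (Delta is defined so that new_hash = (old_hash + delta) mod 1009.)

Answer: 486

Derivation:
Delta formula: (val(new) - val(old)) * B^(n-1-k) mod M
  val('c') - val('g') = 3 - 7 = -4
  B^(n-1-k) = 7^4 mod 1009 = 383
  Delta = -4 * 383 mod 1009 = 486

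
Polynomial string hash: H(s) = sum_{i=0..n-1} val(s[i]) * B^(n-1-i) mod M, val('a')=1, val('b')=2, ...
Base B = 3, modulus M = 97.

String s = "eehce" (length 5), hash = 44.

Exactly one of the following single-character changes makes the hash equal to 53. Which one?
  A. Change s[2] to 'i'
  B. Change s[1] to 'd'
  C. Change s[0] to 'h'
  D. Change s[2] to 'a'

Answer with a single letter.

Answer: A

Derivation:
Option A: s[2]='h'->'i', delta=(9-8)*3^2 mod 97 = 9, hash=44+9 mod 97 = 53 <-- target
Option B: s[1]='e'->'d', delta=(4-5)*3^3 mod 97 = 70, hash=44+70 mod 97 = 17
Option C: s[0]='e'->'h', delta=(8-5)*3^4 mod 97 = 49, hash=44+49 mod 97 = 93
Option D: s[2]='h'->'a', delta=(1-8)*3^2 mod 97 = 34, hash=44+34 mod 97 = 78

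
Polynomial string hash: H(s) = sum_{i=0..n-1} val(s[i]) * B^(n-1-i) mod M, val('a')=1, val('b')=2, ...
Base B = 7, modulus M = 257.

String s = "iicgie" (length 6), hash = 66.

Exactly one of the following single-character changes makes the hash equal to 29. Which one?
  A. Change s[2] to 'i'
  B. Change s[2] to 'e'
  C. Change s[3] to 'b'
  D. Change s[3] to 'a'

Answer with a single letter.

Answer: D

Derivation:
Option A: s[2]='c'->'i', delta=(9-3)*7^3 mod 257 = 2, hash=66+2 mod 257 = 68
Option B: s[2]='c'->'e', delta=(5-3)*7^3 mod 257 = 172, hash=66+172 mod 257 = 238
Option C: s[3]='g'->'b', delta=(2-7)*7^2 mod 257 = 12, hash=66+12 mod 257 = 78
Option D: s[3]='g'->'a', delta=(1-7)*7^2 mod 257 = 220, hash=66+220 mod 257 = 29 <-- target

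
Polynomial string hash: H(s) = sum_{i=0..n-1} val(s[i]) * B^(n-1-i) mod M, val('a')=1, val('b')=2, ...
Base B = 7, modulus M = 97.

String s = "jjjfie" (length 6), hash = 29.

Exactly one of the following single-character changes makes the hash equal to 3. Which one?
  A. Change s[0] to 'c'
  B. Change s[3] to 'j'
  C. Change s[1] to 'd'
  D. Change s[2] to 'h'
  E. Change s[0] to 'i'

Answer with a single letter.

Answer: E

Derivation:
Option A: s[0]='j'->'c', delta=(3-10)*7^5 mod 97 = 12, hash=29+12 mod 97 = 41
Option B: s[3]='f'->'j', delta=(10-6)*7^2 mod 97 = 2, hash=29+2 mod 97 = 31
Option C: s[1]='j'->'d', delta=(4-10)*7^4 mod 97 = 47, hash=29+47 mod 97 = 76
Option D: s[2]='j'->'h', delta=(8-10)*7^3 mod 97 = 90, hash=29+90 mod 97 = 22
Option E: s[0]='j'->'i', delta=(9-10)*7^5 mod 97 = 71, hash=29+71 mod 97 = 3 <-- target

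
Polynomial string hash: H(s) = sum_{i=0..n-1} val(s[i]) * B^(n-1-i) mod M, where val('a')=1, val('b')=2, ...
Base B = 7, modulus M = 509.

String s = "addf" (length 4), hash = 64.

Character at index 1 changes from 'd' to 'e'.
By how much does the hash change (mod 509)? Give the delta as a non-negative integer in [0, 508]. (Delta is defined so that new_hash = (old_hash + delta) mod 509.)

Delta formula: (val(new) - val(old)) * B^(n-1-k) mod M
  val('e') - val('d') = 5 - 4 = 1
  B^(n-1-k) = 7^2 mod 509 = 49
  Delta = 1 * 49 mod 509 = 49

Answer: 49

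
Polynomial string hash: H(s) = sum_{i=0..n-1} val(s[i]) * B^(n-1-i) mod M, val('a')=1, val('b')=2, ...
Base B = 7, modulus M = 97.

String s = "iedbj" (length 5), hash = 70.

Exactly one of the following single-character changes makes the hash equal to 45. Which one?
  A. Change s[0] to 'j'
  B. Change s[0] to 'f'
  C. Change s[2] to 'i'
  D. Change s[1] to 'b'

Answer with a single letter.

Answer: B

Derivation:
Option A: s[0]='i'->'j', delta=(10-9)*7^4 mod 97 = 73, hash=70+73 mod 97 = 46
Option B: s[0]='i'->'f', delta=(6-9)*7^4 mod 97 = 72, hash=70+72 mod 97 = 45 <-- target
Option C: s[2]='d'->'i', delta=(9-4)*7^2 mod 97 = 51, hash=70+51 mod 97 = 24
Option D: s[1]='e'->'b', delta=(2-5)*7^3 mod 97 = 38, hash=70+38 mod 97 = 11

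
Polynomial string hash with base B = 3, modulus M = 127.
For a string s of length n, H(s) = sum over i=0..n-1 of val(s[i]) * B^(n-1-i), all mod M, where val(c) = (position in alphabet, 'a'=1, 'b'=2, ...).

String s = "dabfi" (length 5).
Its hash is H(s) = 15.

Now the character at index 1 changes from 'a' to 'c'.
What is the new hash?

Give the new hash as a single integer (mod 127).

Answer: 69

Derivation:
val('a') = 1, val('c') = 3
Position k = 1, exponent = n-1-k = 3
B^3 mod M = 3^3 mod 127 = 27
Delta = (3 - 1) * 27 mod 127 = 54
New hash = (15 + 54) mod 127 = 69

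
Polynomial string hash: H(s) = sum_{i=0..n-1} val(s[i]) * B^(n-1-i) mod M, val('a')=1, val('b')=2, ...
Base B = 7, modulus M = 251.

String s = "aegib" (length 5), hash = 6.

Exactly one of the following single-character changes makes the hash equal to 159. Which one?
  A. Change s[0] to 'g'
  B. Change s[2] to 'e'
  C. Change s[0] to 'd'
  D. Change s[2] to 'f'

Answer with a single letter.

Answer: B

Derivation:
Option A: s[0]='a'->'g', delta=(7-1)*7^4 mod 251 = 99, hash=6+99 mod 251 = 105
Option B: s[2]='g'->'e', delta=(5-7)*7^2 mod 251 = 153, hash=6+153 mod 251 = 159 <-- target
Option C: s[0]='a'->'d', delta=(4-1)*7^4 mod 251 = 175, hash=6+175 mod 251 = 181
Option D: s[2]='g'->'f', delta=(6-7)*7^2 mod 251 = 202, hash=6+202 mod 251 = 208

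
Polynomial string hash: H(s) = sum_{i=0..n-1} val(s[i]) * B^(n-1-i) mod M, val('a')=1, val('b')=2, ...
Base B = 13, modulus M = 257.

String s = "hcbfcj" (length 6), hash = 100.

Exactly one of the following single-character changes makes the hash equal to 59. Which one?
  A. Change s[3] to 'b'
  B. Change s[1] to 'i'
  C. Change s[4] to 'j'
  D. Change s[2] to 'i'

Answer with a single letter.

Option A: s[3]='f'->'b', delta=(2-6)*13^2 mod 257 = 95, hash=100+95 mod 257 = 195
Option B: s[1]='c'->'i', delta=(9-3)*13^4 mod 257 = 204, hash=100+204 mod 257 = 47
Option C: s[4]='c'->'j', delta=(10-3)*13^1 mod 257 = 91, hash=100+91 mod 257 = 191
Option D: s[2]='b'->'i', delta=(9-2)*13^3 mod 257 = 216, hash=100+216 mod 257 = 59 <-- target

Answer: D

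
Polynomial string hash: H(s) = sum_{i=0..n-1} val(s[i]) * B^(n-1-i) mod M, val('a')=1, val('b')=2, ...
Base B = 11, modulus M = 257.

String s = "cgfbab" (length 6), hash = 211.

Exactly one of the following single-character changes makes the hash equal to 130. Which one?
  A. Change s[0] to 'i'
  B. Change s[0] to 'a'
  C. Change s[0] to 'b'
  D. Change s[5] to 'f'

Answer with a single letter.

Option A: s[0]='c'->'i', delta=(9-3)*11^5 mod 257 = 243, hash=211+243 mod 257 = 197
Option B: s[0]='c'->'a', delta=(1-3)*11^5 mod 257 = 176, hash=211+176 mod 257 = 130 <-- target
Option C: s[0]='c'->'b', delta=(2-3)*11^5 mod 257 = 88, hash=211+88 mod 257 = 42
Option D: s[5]='b'->'f', delta=(6-2)*11^0 mod 257 = 4, hash=211+4 mod 257 = 215

Answer: B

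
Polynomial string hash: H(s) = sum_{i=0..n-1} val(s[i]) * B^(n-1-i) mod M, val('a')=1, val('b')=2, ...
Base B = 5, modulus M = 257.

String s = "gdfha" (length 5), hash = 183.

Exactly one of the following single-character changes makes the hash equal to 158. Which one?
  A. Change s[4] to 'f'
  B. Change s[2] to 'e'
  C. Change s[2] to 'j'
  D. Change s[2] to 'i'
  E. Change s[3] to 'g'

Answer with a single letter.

Answer: B

Derivation:
Option A: s[4]='a'->'f', delta=(6-1)*5^0 mod 257 = 5, hash=183+5 mod 257 = 188
Option B: s[2]='f'->'e', delta=(5-6)*5^2 mod 257 = 232, hash=183+232 mod 257 = 158 <-- target
Option C: s[2]='f'->'j', delta=(10-6)*5^2 mod 257 = 100, hash=183+100 mod 257 = 26
Option D: s[2]='f'->'i', delta=(9-6)*5^2 mod 257 = 75, hash=183+75 mod 257 = 1
Option E: s[3]='h'->'g', delta=(7-8)*5^1 mod 257 = 252, hash=183+252 mod 257 = 178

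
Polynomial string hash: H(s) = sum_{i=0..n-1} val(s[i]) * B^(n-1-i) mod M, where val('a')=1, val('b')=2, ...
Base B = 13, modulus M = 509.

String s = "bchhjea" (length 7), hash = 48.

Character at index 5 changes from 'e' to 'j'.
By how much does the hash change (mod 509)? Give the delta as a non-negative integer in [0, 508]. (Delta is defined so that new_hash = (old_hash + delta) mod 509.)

Answer: 65

Derivation:
Delta formula: (val(new) - val(old)) * B^(n-1-k) mod M
  val('j') - val('e') = 10 - 5 = 5
  B^(n-1-k) = 13^1 mod 509 = 13
  Delta = 5 * 13 mod 509 = 65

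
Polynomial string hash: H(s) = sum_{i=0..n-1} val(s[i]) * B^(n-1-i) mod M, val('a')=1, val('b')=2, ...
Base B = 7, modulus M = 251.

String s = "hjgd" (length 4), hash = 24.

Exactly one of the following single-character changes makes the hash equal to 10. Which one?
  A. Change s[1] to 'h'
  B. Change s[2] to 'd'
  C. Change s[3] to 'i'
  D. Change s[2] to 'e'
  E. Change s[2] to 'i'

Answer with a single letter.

Option A: s[1]='j'->'h', delta=(8-10)*7^2 mod 251 = 153, hash=24+153 mod 251 = 177
Option B: s[2]='g'->'d', delta=(4-7)*7^1 mod 251 = 230, hash=24+230 mod 251 = 3
Option C: s[3]='d'->'i', delta=(9-4)*7^0 mod 251 = 5, hash=24+5 mod 251 = 29
Option D: s[2]='g'->'e', delta=(5-7)*7^1 mod 251 = 237, hash=24+237 mod 251 = 10 <-- target
Option E: s[2]='g'->'i', delta=(9-7)*7^1 mod 251 = 14, hash=24+14 mod 251 = 38

Answer: D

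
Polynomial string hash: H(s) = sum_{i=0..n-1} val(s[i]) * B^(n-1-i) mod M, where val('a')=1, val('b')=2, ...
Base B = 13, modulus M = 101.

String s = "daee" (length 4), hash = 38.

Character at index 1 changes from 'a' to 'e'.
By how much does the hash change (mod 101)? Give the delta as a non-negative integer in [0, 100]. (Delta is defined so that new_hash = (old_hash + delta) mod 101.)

Answer: 70

Derivation:
Delta formula: (val(new) - val(old)) * B^(n-1-k) mod M
  val('e') - val('a') = 5 - 1 = 4
  B^(n-1-k) = 13^2 mod 101 = 68
  Delta = 4 * 68 mod 101 = 70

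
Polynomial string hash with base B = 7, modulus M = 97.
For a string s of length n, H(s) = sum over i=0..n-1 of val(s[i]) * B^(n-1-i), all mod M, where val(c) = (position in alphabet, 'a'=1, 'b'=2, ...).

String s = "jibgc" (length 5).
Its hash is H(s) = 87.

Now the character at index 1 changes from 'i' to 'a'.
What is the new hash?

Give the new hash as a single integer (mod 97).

val('i') = 9, val('a') = 1
Position k = 1, exponent = n-1-k = 3
B^3 mod M = 7^3 mod 97 = 52
Delta = (1 - 9) * 52 mod 97 = 69
New hash = (87 + 69) mod 97 = 59

Answer: 59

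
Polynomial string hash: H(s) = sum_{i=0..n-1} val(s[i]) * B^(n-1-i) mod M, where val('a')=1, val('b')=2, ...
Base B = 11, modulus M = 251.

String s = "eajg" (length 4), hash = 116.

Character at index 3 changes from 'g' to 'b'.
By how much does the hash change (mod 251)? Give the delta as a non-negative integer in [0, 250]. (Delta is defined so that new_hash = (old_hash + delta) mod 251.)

Delta formula: (val(new) - val(old)) * B^(n-1-k) mod M
  val('b') - val('g') = 2 - 7 = -5
  B^(n-1-k) = 11^0 mod 251 = 1
  Delta = -5 * 1 mod 251 = 246

Answer: 246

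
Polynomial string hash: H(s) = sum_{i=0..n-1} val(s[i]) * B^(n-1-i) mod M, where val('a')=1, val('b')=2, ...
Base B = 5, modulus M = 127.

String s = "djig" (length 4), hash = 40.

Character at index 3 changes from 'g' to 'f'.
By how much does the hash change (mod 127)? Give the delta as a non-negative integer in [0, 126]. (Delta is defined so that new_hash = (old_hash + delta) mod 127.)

Delta formula: (val(new) - val(old)) * B^(n-1-k) mod M
  val('f') - val('g') = 6 - 7 = -1
  B^(n-1-k) = 5^0 mod 127 = 1
  Delta = -1 * 1 mod 127 = 126

Answer: 126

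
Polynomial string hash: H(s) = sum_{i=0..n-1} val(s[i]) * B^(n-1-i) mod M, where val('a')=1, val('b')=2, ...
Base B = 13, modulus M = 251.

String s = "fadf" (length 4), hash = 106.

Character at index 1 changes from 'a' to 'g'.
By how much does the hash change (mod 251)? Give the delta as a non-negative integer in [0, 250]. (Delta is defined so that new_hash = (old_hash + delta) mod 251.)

Answer: 10

Derivation:
Delta formula: (val(new) - val(old)) * B^(n-1-k) mod M
  val('g') - val('a') = 7 - 1 = 6
  B^(n-1-k) = 13^2 mod 251 = 169
  Delta = 6 * 169 mod 251 = 10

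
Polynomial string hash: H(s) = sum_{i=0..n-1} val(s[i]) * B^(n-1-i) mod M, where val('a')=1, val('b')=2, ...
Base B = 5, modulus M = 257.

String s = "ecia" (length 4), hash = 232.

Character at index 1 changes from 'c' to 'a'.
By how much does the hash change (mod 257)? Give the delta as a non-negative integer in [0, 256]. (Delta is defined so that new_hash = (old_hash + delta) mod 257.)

Delta formula: (val(new) - val(old)) * B^(n-1-k) mod M
  val('a') - val('c') = 1 - 3 = -2
  B^(n-1-k) = 5^2 mod 257 = 25
  Delta = -2 * 25 mod 257 = 207

Answer: 207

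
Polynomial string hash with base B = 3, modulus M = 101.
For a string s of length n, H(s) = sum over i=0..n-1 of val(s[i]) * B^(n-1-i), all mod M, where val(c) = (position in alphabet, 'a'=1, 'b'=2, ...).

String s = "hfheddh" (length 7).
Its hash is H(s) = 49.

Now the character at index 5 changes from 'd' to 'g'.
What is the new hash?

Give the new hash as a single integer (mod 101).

val('d') = 4, val('g') = 7
Position k = 5, exponent = n-1-k = 1
B^1 mod M = 3^1 mod 101 = 3
Delta = (7 - 4) * 3 mod 101 = 9
New hash = (49 + 9) mod 101 = 58

Answer: 58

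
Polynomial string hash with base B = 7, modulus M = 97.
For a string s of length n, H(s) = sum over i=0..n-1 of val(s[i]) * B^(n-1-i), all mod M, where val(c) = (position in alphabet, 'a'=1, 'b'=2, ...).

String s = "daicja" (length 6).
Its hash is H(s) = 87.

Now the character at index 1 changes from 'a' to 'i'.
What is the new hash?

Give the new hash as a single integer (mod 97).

Answer: 89

Derivation:
val('a') = 1, val('i') = 9
Position k = 1, exponent = n-1-k = 4
B^4 mod M = 7^4 mod 97 = 73
Delta = (9 - 1) * 73 mod 97 = 2
New hash = (87 + 2) mod 97 = 89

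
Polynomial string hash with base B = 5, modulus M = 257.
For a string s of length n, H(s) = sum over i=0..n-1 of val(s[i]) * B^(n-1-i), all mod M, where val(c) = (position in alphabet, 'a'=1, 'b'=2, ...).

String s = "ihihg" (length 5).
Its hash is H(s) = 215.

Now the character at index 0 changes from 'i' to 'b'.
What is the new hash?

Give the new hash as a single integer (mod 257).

Answer: 209

Derivation:
val('i') = 9, val('b') = 2
Position k = 0, exponent = n-1-k = 4
B^4 mod M = 5^4 mod 257 = 111
Delta = (2 - 9) * 111 mod 257 = 251
New hash = (215 + 251) mod 257 = 209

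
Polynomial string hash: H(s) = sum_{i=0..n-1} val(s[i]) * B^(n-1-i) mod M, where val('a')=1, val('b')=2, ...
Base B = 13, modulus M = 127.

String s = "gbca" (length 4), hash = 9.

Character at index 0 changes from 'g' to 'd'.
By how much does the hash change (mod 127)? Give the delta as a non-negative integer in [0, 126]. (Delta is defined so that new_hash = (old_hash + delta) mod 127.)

Delta formula: (val(new) - val(old)) * B^(n-1-k) mod M
  val('d') - val('g') = 4 - 7 = -3
  B^(n-1-k) = 13^3 mod 127 = 38
  Delta = -3 * 38 mod 127 = 13

Answer: 13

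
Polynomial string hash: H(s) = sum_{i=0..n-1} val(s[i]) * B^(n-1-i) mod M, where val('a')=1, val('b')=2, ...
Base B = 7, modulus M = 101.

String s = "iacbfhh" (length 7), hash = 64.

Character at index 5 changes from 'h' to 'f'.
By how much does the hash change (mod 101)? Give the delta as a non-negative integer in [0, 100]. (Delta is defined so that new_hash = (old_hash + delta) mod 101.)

Answer: 87

Derivation:
Delta formula: (val(new) - val(old)) * B^(n-1-k) mod M
  val('f') - val('h') = 6 - 8 = -2
  B^(n-1-k) = 7^1 mod 101 = 7
  Delta = -2 * 7 mod 101 = 87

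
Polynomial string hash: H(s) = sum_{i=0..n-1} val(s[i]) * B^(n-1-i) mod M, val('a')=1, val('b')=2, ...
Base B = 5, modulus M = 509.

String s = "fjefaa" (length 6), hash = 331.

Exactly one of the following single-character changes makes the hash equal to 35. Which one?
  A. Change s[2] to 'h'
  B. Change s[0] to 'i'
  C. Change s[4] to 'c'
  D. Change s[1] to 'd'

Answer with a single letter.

Answer: B

Derivation:
Option A: s[2]='e'->'h', delta=(8-5)*5^3 mod 509 = 375, hash=331+375 mod 509 = 197
Option B: s[0]='f'->'i', delta=(9-6)*5^5 mod 509 = 213, hash=331+213 mod 509 = 35 <-- target
Option C: s[4]='a'->'c', delta=(3-1)*5^1 mod 509 = 10, hash=331+10 mod 509 = 341
Option D: s[1]='j'->'d', delta=(4-10)*5^4 mod 509 = 322, hash=331+322 mod 509 = 144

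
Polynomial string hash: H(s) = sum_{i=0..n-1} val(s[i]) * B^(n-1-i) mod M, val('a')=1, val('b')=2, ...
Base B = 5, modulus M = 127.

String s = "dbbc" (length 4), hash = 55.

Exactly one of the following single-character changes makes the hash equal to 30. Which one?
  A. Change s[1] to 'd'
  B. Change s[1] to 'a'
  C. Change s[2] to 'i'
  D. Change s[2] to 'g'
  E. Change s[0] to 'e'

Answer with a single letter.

Answer: B

Derivation:
Option A: s[1]='b'->'d', delta=(4-2)*5^2 mod 127 = 50, hash=55+50 mod 127 = 105
Option B: s[1]='b'->'a', delta=(1-2)*5^2 mod 127 = 102, hash=55+102 mod 127 = 30 <-- target
Option C: s[2]='b'->'i', delta=(9-2)*5^1 mod 127 = 35, hash=55+35 mod 127 = 90
Option D: s[2]='b'->'g', delta=(7-2)*5^1 mod 127 = 25, hash=55+25 mod 127 = 80
Option E: s[0]='d'->'e', delta=(5-4)*5^3 mod 127 = 125, hash=55+125 mod 127 = 53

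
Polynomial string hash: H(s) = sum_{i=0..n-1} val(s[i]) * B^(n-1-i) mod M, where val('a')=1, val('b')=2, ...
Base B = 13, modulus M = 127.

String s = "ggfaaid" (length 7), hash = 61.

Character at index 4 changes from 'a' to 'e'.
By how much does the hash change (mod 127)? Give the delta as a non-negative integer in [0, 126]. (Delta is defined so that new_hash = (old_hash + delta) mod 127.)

Delta formula: (val(new) - val(old)) * B^(n-1-k) mod M
  val('e') - val('a') = 5 - 1 = 4
  B^(n-1-k) = 13^2 mod 127 = 42
  Delta = 4 * 42 mod 127 = 41

Answer: 41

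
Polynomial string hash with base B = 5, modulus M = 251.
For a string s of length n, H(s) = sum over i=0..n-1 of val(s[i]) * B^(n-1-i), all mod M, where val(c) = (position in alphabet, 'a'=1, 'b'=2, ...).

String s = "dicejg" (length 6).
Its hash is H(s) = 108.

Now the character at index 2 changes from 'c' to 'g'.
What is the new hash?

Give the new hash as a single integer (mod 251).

val('c') = 3, val('g') = 7
Position k = 2, exponent = n-1-k = 3
B^3 mod M = 5^3 mod 251 = 125
Delta = (7 - 3) * 125 mod 251 = 249
New hash = (108 + 249) mod 251 = 106

Answer: 106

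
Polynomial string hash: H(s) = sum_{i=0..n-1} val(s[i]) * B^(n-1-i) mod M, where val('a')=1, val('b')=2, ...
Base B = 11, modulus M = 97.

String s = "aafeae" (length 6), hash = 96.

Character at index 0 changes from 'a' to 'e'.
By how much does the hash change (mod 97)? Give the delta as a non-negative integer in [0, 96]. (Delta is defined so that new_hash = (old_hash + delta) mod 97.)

Delta formula: (val(new) - val(old)) * B^(n-1-k) mod M
  val('e') - val('a') = 5 - 1 = 4
  B^(n-1-k) = 11^5 mod 97 = 31
  Delta = 4 * 31 mod 97 = 27

Answer: 27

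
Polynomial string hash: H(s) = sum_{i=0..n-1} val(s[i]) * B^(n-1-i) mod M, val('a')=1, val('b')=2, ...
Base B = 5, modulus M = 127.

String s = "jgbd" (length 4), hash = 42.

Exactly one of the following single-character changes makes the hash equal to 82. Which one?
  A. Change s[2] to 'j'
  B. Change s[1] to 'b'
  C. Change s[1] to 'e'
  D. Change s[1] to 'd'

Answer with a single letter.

Answer: A

Derivation:
Option A: s[2]='b'->'j', delta=(10-2)*5^1 mod 127 = 40, hash=42+40 mod 127 = 82 <-- target
Option B: s[1]='g'->'b', delta=(2-7)*5^2 mod 127 = 2, hash=42+2 mod 127 = 44
Option C: s[1]='g'->'e', delta=(5-7)*5^2 mod 127 = 77, hash=42+77 mod 127 = 119
Option D: s[1]='g'->'d', delta=(4-7)*5^2 mod 127 = 52, hash=42+52 mod 127 = 94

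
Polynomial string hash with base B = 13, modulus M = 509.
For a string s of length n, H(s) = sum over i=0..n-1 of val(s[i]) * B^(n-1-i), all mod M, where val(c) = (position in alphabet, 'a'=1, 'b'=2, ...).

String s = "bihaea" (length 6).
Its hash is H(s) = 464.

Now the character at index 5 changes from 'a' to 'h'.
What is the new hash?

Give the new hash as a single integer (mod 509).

val('a') = 1, val('h') = 8
Position k = 5, exponent = n-1-k = 0
B^0 mod M = 13^0 mod 509 = 1
Delta = (8 - 1) * 1 mod 509 = 7
New hash = (464 + 7) mod 509 = 471

Answer: 471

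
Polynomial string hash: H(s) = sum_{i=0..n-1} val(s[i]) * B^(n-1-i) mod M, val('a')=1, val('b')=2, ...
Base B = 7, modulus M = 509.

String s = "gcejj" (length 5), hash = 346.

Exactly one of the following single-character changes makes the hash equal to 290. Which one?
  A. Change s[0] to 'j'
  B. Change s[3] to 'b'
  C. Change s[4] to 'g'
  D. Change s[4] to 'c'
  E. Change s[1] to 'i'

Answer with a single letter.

Option A: s[0]='g'->'j', delta=(10-7)*7^4 mod 509 = 77, hash=346+77 mod 509 = 423
Option B: s[3]='j'->'b', delta=(2-10)*7^1 mod 509 = 453, hash=346+453 mod 509 = 290 <-- target
Option C: s[4]='j'->'g', delta=(7-10)*7^0 mod 509 = 506, hash=346+506 mod 509 = 343
Option D: s[4]='j'->'c', delta=(3-10)*7^0 mod 509 = 502, hash=346+502 mod 509 = 339
Option E: s[1]='c'->'i', delta=(9-3)*7^3 mod 509 = 22, hash=346+22 mod 509 = 368

Answer: B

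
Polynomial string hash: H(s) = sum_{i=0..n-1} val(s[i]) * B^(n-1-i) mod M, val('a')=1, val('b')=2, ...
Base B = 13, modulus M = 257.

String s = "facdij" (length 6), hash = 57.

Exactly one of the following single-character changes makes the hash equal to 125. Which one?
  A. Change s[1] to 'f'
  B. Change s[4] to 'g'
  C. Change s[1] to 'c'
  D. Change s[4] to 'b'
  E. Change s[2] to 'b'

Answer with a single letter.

Option A: s[1]='a'->'f', delta=(6-1)*13^4 mod 257 = 170, hash=57+170 mod 257 = 227
Option B: s[4]='i'->'g', delta=(7-9)*13^1 mod 257 = 231, hash=57+231 mod 257 = 31
Option C: s[1]='a'->'c', delta=(3-1)*13^4 mod 257 = 68, hash=57+68 mod 257 = 125 <-- target
Option D: s[4]='i'->'b', delta=(2-9)*13^1 mod 257 = 166, hash=57+166 mod 257 = 223
Option E: s[2]='c'->'b', delta=(2-3)*13^3 mod 257 = 116, hash=57+116 mod 257 = 173

Answer: C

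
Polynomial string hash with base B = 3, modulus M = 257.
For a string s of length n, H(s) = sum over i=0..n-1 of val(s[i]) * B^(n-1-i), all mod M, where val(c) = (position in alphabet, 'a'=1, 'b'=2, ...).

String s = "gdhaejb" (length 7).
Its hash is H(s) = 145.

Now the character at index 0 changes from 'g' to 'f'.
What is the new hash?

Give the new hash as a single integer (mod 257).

Answer: 187

Derivation:
val('g') = 7, val('f') = 6
Position k = 0, exponent = n-1-k = 6
B^6 mod M = 3^6 mod 257 = 215
Delta = (6 - 7) * 215 mod 257 = 42
New hash = (145 + 42) mod 257 = 187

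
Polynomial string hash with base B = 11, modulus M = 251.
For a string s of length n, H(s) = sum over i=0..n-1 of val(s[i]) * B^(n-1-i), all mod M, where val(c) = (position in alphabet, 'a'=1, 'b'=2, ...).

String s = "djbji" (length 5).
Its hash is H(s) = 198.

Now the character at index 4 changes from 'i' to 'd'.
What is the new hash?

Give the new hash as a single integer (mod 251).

Answer: 193

Derivation:
val('i') = 9, val('d') = 4
Position k = 4, exponent = n-1-k = 0
B^0 mod M = 11^0 mod 251 = 1
Delta = (4 - 9) * 1 mod 251 = 246
New hash = (198 + 246) mod 251 = 193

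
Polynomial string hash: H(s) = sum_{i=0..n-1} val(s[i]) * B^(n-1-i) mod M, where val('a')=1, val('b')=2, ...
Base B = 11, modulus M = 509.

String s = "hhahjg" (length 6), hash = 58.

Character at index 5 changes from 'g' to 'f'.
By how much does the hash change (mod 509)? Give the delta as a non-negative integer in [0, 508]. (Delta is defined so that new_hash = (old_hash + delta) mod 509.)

Answer: 508

Derivation:
Delta formula: (val(new) - val(old)) * B^(n-1-k) mod M
  val('f') - val('g') = 6 - 7 = -1
  B^(n-1-k) = 11^0 mod 509 = 1
  Delta = -1 * 1 mod 509 = 508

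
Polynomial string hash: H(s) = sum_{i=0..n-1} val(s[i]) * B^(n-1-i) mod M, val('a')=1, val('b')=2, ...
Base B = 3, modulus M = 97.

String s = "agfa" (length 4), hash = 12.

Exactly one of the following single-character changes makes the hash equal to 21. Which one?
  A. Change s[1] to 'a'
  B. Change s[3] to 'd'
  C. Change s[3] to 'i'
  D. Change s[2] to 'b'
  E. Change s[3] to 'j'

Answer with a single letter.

Answer: E

Derivation:
Option A: s[1]='g'->'a', delta=(1-7)*3^2 mod 97 = 43, hash=12+43 mod 97 = 55
Option B: s[3]='a'->'d', delta=(4-1)*3^0 mod 97 = 3, hash=12+3 mod 97 = 15
Option C: s[3]='a'->'i', delta=(9-1)*3^0 mod 97 = 8, hash=12+8 mod 97 = 20
Option D: s[2]='f'->'b', delta=(2-6)*3^1 mod 97 = 85, hash=12+85 mod 97 = 0
Option E: s[3]='a'->'j', delta=(10-1)*3^0 mod 97 = 9, hash=12+9 mod 97 = 21 <-- target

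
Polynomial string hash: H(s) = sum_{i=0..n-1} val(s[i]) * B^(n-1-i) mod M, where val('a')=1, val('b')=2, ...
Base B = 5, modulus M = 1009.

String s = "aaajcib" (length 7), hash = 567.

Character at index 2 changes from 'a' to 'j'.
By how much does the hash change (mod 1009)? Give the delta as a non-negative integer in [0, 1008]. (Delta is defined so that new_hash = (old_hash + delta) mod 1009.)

Answer: 580

Derivation:
Delta formula: (val(new) - val(old)) * B^(n-1-k) mod M
  val('j') - val('a') = 10 - 1 = 9
  B^(n-1-k) = 5^4 mod 1009 = 625
  Delta = 9 * 625 mod 1009 = 580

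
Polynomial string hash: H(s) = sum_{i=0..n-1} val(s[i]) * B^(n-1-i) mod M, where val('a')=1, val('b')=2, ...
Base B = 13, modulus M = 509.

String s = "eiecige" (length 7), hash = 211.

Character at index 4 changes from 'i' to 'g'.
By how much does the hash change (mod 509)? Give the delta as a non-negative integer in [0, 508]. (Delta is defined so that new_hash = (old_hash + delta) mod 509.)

Answer: 171

Derivation:
Delta formula: (val(new) - val(old)) * B^(n-1-k) mod M
  val('g') - val('i') = 7 - 9 = -2
  B^(n-1-k) = 13^2 mod 509 = 169
  Delta = -2 * 169 mod 509 = 171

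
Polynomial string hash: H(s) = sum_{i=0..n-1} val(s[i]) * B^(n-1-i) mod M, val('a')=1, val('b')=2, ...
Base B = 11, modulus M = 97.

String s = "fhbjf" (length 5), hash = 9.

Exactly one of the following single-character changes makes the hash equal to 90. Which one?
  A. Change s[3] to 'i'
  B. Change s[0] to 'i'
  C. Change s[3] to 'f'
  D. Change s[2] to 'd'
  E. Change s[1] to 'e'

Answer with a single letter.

Option A: s[3]='j'->'i', delta=(9-10)*11^1 mod 97 = 86, hash=9+86 mod 97 = 95
Option B: s[0]='f'->'i', delta=(9-6)*11^4 mod 97 = 79, hash=9+79 mod 97 = 88
Option C: s[3]='j'->'f', delta=(6-10)*11^1 mod 97 = 53, hash=9+53 mod 97 = 62
Option D: s[2]='b'->'d', delta=(4-2)*11^2 mod 97 = 48, hash=9+48 mod 97 = 57
Option E: s[1]='h'->'e', delta=(5-8)*11^3 mod 97 = 81, hash=9+81 mod 97 = 90 <-- target

Answer: E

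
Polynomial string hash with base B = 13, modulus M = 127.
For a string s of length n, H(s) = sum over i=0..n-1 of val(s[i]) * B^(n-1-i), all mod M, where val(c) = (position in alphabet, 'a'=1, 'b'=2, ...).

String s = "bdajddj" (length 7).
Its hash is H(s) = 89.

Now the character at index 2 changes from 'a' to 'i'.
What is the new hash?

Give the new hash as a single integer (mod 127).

Answer: 104

Derivation:
val('a') = 1, val('i') = 9
Position k = 2, exponent = n-1-k = 4
B^4 mod M = 13^4 mod 127 = 113
Delta = (9 - 1) * 113 mod 127 = 15
New hash = (89 + 15) mod 127 = 104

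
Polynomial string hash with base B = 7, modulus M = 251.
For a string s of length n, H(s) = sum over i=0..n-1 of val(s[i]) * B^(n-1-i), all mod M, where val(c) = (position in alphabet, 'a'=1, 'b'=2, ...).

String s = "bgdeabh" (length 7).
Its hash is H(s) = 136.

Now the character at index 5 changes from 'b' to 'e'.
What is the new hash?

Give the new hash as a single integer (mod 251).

Answer: 157

Derivation:
val('b') = 2, val('e') = 5
Position k = 5, exponent = n-1-k = 1
B^1 mod M = 7^1 mod 251 = 7
Delta = (5 - 2) * 7 mod 251 = 21
New hash = (136 + 21) mod 251 = 157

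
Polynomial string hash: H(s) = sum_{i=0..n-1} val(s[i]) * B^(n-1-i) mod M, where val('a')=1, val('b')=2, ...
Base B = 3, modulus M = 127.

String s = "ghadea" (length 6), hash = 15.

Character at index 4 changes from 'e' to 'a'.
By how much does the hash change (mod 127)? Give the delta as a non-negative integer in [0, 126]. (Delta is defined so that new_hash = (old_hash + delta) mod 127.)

Answer: 115

Derivation:
Delta formula: (val(new) - val(old)) * B^(n-1-k) mod M
  val('a') - val('e') = 1 - 5 = -4
  B^(n-1-k) = 3^1 mod 127 = 3
  Delta = -4 * 3 mod 127 = 115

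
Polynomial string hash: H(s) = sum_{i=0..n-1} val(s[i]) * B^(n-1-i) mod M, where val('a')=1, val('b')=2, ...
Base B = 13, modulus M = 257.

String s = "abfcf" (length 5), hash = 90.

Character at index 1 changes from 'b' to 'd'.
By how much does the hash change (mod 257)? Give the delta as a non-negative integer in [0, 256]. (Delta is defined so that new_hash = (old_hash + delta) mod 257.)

Answer: 25

Derivation:
Delta formula: (val(new) - val(old)) * B^(n-1-k) mod M
  val('d') - val('b') = 4 - 2 = 2
  B^(n-1-k) = 13^3 mod 257 = 141
  Delta = 2 * 141 mod 257 = 25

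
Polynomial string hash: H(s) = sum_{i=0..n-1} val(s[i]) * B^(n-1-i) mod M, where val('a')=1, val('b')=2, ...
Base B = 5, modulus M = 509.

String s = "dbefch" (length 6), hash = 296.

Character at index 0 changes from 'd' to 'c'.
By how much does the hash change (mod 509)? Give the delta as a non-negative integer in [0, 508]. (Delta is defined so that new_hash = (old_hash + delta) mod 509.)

Answer: 438

Derivation:
Delta formula: (val(new) - val(old)) * B^(n-1-k) mod M
  val('c') - val('d') = 3 - 4 = -1
  B^(n-1-k) = 5^5 mod 509 = 71
  Delta = -1 * 71 mod 509 = 438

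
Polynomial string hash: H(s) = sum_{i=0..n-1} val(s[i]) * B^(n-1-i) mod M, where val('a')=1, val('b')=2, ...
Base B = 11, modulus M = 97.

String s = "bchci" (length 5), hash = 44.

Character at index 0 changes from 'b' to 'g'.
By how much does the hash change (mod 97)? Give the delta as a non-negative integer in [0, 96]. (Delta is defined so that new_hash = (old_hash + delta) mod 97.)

Delta formula: (val(new) - val(old)) * B^(n-1-k) mod M
  val('g') - val('b') = 7 - 2 = 5
  B^(n-1-k) = 11^4 mod 97 = 91
  Delta = 5 * 91 mod 97 = 67

Answer: 67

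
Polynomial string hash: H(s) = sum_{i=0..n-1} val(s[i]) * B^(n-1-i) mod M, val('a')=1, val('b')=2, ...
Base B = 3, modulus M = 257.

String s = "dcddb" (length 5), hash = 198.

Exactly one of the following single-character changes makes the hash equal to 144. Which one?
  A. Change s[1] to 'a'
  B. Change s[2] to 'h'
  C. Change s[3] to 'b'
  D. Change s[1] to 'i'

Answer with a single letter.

Option A: s[1]='c'->'a', delta=(1-3)*3^3 mod 257 = 203, hash=198+203 mod 257 = 144 <-- target
Option B: s[2]='d'->'h', delta=(8-4)*3^2 mod 257 = 36, hash=198+36 mod 257 = 234
Option C: s[3]='d'->'b', delta=(2-4)*3^1 mod 257 = 251, hash=198+251 mod 257 = 192
Option D: s[1]='c'->'i', delta=(9-3)*3^3 mod 257 = 162, hash=198+162 mod 257 = 103

Answer: A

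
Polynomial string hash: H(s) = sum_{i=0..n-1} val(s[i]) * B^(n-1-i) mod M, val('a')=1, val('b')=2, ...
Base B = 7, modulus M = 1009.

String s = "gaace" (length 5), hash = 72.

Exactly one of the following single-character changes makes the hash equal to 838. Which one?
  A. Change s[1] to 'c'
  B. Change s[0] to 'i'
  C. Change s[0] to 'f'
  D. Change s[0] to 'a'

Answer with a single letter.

Answer: B

Derivation:
Option A: s[1]='a'->'c', delta=(3-1)*7^3 mod 1009 = 686, hash=72+686 mod 1009 = 758
Option B: s[0]='g'->'i', delta=(9-7)*7^4 mod 1009 = 766, hash=72+766 mod 1009 = 838 <-- target
Option C: s[0]='g'->'f', delta=(6-7)*7^4 mod 1009 = 626, hash=72+626 mod 1009 = 698
Option D: s[0]='g'->'a', delta=(1-7)*7^4 mod 1009 = 729, hash=72+729 mod 1009 = 801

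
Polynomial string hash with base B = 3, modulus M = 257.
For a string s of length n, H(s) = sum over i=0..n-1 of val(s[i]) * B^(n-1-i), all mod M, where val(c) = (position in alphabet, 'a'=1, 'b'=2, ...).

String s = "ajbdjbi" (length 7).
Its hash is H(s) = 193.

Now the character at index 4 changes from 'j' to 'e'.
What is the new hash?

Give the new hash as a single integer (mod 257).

Answer: 148

Derivation:
val('j') = 10, val('e') = 5
Position k = 4, exponent = n-1-k = 2
B^2 mod M = 3^2 mod 257 = 9
Delta = (5 - 10) * 9 mod 257 = 212
New hash = (193 + 212) mod 257 = 148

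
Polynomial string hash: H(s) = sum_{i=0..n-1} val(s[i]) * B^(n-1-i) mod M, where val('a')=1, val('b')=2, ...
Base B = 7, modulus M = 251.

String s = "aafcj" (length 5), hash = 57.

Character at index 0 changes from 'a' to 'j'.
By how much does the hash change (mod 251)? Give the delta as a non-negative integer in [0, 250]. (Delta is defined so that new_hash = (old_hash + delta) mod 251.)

Delta formula: (val(new) - val(old)) * B^(n-1-k) mod M
  val('j') - val('a') = 10 - 1 = 9
  B^(n-1-k) = 7^4 mod 251 = 142
  Delta = 9 * 142 mod 251 = 23

Answer: 23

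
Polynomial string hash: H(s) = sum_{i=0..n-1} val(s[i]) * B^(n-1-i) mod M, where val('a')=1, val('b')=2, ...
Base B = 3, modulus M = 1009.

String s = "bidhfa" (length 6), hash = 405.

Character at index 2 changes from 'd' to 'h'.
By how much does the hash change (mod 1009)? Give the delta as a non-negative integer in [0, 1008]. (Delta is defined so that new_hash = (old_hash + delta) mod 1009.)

Answer: 108

Derivation:
Delta formula: (val(new) - val(old)) * B^(n-1-k) mod M
  val('h') - val('d') = 8 - 4 = 4
  B^(n-1-k) = 3^3 mod 1009 = 27
  Delta = 4 * 27 mod 1009 = 108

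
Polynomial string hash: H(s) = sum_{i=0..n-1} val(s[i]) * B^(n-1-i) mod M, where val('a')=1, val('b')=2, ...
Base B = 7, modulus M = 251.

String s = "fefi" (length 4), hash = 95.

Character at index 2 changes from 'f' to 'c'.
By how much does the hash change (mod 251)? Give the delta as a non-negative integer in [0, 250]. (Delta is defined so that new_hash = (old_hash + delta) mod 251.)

Delta formula: (val(new) - val(old)) * B^(n-1-k) mod M
  val('c') - val('f') = 3 - 6 = -3
  B^(n-1-k) = 7^1 mod 251 = 7
  Delta = -3 * 7 mod 251 = 230

Answer: 230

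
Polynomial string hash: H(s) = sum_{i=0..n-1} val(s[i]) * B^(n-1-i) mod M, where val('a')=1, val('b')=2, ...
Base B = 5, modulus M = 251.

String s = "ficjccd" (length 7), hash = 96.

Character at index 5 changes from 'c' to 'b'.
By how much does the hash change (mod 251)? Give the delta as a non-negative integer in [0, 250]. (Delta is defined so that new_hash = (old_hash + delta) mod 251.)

Answer: 246

Derivation:
Delta formula: (val(new) - val(old)) * B^(n-1-k) mod M
  val('b') - val('c') = 2 - 3 = -1
  B^(n-1-k) = 5^1 mod 251 = 5
  Delta = -1 * 5 mod 251 = 246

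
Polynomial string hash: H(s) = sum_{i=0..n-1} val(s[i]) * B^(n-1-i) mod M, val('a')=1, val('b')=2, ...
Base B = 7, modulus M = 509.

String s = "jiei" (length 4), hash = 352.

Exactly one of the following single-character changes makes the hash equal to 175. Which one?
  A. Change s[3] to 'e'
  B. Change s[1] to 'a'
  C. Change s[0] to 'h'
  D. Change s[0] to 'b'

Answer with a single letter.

Answer: C

Derivation:
Option A: s[3]='i'->'e', delta=(5-9)*7^0 mod 509 = 505, hash=352+505 mod 509 = 348
Option B: s[1]='i'->'a', delta=(1-9)*7^2 mod 509 = 117, hash=352+117 mod 509 = 469
Option C: s[0]='j'->'h', delta=(8-10)*7^3 mod 509 = 332, hash=352+332 mod 509 = 175 <-- target
Option D: s[0]='j'->'b', delta=(2-10)*7^3 mod 509 = 310, hash=352+310 mod 509 = 153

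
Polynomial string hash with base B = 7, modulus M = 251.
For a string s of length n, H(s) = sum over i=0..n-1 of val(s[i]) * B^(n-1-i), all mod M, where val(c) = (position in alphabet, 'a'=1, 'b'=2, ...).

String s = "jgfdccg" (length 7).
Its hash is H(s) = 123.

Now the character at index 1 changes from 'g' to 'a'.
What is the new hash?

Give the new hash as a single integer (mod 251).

Answer: 183

Derivation:
val('g') = 7, val('a') = 1
Position k = 1, exponent = n-1-k = 5
B^5 mod M = 7^5 mod 251 = 241
Delta = (1 - 7) * 241 mod 251 = 60
New hash = (123 + 60) mod 251 = 183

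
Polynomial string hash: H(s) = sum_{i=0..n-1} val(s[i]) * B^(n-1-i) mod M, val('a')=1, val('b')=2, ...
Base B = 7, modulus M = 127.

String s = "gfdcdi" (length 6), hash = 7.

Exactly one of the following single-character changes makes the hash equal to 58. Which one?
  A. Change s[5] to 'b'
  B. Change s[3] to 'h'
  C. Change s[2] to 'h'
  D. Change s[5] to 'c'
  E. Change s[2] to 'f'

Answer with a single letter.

Answer: E

Derivation:
Option A: s[5]='i'->'b', delta=(2-9)*7^0 mod 127 = 120, hash=7+120 mod 127 = 0
Option B: s[3]='c'->'h', delta=(8-3)*7^2 mod 127 = 118, hash=7+118 mod 127 = 125
Option C: s[2]='d'->'h', delta=(8-4)*7^3 mod 127 = 102, hash=7+102 mod 127 = 109
Option D: s[5]='i'->'c', delta=(3-9)*7^0 mod 127 = 121, hash=7+121 mod 127 = 1
Option E: s[2]='d'->'f', delta=(6-4)*7^3 mod 127 = 51, hash=7+51 mod 127 = 58 <-- target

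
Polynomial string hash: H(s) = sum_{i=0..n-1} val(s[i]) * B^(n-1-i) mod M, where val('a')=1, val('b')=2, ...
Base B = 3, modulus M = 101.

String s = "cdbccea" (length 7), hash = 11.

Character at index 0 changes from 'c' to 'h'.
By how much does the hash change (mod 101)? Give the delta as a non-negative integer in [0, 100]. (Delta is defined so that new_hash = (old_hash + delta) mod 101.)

Delta formula: (val(new) - val(old)) * B^(n-1-k) mod M
  val('h') - val('c') = 8 - 3 = 5
  B^(n-1-k) = 3^6 mod 101 = 22
  Delta = 5 * 22 mod 101 = 9

Answer: 9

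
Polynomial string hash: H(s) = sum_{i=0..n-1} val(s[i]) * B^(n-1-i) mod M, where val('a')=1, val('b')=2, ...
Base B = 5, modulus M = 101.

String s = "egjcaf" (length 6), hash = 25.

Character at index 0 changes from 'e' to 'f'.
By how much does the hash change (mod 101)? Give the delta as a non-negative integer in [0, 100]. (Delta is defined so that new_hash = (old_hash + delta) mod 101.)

Answer: 95

Derivation:
Delta formula: (val(new) - val(old)) * B^(n-1-k) mod M
  val('f') - val('e') = 6 - 5 = 1
  B^(n-1-k) = 5^5 mod 101 = 95
  Delta = 1 * 95 mod 101 = 95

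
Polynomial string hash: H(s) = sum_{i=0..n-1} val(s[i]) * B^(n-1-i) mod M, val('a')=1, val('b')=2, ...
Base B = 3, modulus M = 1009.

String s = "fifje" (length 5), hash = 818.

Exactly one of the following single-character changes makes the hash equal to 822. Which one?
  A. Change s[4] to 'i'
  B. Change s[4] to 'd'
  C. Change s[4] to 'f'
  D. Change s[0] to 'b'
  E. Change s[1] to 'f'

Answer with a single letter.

Option A: s[4]='e'->'i', delta=(9-5)*3^0 mod 1009 = 4, hash=818+4 mod 1009 = 822 <-- target
Option B: s[4]='e'->'d', delta=(4-5)*3^0 mod 1009 = 1008, hash=818+1008 mod 1009 = 817
Option C: s[4]='e'->'f', delta=(6-5)*3^0 mod 1009 = 1, hash=818+1 mod 1009 = 819
Option D: s[0]='f'->'b', delta=(2-6)*3^4 mod 1009 = 685, hash=818+685 mod 1009 = 494
Option E: s[1]='i'->'f', delta=(6-9)*3^3 mod 1009 = 928, hash=818+928 mod 1009 = 737

Answer: A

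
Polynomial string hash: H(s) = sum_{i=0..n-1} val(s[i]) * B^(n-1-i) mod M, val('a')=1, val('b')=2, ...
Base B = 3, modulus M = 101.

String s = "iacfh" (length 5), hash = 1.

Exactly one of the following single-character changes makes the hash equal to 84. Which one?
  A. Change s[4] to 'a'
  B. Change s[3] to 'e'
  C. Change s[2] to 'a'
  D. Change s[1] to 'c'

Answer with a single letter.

Option A: s[4]='h'->'a', delta=(1-8)*3^0 mod 101 = 94, hash=1+94 mod 101 = 95
Option B: s[3]='f'->'e', delta=(5-6)*3^1 mod 101 = 98, hash=1+98 mod 101 = 99
Option C: s[2]='c'->'a', delta=(1-3)*3^2 mod 101 = 83, hash=1+83 mod 101 = 84 <-- target
Option D: s[1]='a'->'c', delta=(3-1)*3^3 mod 101 = 54, hash=1+54 mod 101 = 55

Answer: C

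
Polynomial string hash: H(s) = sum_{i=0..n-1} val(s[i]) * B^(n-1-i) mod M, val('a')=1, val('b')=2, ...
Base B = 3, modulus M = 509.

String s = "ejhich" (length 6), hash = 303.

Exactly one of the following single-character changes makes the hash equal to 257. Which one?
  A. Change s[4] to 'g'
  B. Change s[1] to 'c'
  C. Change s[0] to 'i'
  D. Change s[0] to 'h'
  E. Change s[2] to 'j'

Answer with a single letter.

Option A: s[4]='c'->'g', delta=(7-3)*3^1 mod 509 = 12, hash=303+12 mod 509 = 315
Option B: s[1]='j'->'c', delta=(3-10)*3^4 mod 509 = 451, hash=303+451 mod 509 = 245
Option C: s[0]='e'->'i', delta=(9-5)*3^5 mod 509 = 463, hash=303+463 mod 509 = 257 <-- target
Option D: s[0]='e'->'h', delta=(8-5)*3^5 mod 509 = 220, hash=303+220 mod 509 = 14
Option E: s[2]='h'->'j', delta=(10-8)*3^3 mod 509 = 54, hash=303+54 mod 509 = 357

Answer: C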